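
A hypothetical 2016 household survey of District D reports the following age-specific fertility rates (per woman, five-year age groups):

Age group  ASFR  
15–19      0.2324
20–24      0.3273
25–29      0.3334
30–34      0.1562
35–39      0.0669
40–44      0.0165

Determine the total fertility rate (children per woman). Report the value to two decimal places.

Sum of ASFRs = 0.2324 + 0.3273 + 0.3334 + 0.1562 + 0.0669 + 0.0165 = 1.1327
TFR = 5 × 1.1327 = 5.6635

5.66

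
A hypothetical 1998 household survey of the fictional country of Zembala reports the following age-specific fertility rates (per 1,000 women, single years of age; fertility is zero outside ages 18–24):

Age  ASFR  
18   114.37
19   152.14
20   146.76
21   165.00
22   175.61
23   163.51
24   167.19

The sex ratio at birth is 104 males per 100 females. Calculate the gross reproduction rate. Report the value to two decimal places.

0.53

Proportion female at birth = 100 / (100 + 104) = 0.49020.
Sum of ASFRs = 114.37 + 152.14 + 146.76 + 165.00 + 175.61 + 163.51 + 167.19 = 1084.58
TFR = 1084.58 / 1000 = 1.08458
GRR = 0.49020 × 1.08458 = 0.53166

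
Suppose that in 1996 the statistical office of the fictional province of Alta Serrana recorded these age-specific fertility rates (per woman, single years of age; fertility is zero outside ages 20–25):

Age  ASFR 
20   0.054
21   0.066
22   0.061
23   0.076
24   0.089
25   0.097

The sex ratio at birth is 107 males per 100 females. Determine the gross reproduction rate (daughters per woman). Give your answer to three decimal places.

0.214

Proportion female at birth = 100 / (100 + 107) = 0.48309.
Sum of ASFRs = 0.054 + 0.066 + 0.061 + 0.076 + 0.089 + 0.097 = 0.443
TFR = 0.443
GRR = 0.48309 × 0.443 = 0.21401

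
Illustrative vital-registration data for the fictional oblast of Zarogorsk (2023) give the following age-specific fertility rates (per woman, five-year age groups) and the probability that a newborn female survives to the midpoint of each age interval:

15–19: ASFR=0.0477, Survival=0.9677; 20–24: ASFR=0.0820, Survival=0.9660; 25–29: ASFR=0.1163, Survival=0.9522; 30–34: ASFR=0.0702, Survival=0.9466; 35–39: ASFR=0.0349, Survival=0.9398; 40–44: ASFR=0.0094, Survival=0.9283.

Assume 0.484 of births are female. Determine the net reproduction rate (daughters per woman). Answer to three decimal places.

0.833

Proportion female at birth = 0.484.
Per-age-group product (5 × ASFR × survival probability):
  15–19: 5 × 0.0477 × 0.9677 = 0.23080
  20–24: 5 × 0.0820 × 0.9660 = 0.39606
  25–29: 5 × 0.1163 × 0.9522 = 0.55370
  30–34: 5 × 0.0702 × 0.9466 = 0.33226
  35–39: 5 × 0.0349 × 0.9398 = 0.16400
  40–44: 5 × 0.0094 × 0.9283 = 0.04363
Sum = 1.72045
NRR = 0.484 × 1.72045 = 0.83270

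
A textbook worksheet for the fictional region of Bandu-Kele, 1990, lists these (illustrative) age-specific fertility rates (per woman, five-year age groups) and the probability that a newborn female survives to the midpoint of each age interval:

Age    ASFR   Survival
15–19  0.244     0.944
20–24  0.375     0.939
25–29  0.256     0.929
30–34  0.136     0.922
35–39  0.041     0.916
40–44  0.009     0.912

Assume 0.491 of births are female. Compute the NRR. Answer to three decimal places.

Proportion female at birth = 0.491.
Per-age-group product (5 × ASFR × survival probability):
  15–19: 5 × 0.244 × 0.944 = 1.15168
  20–24: 5 × 0.375 × 0.939 = 1.76063
  25–29: 5 × 0.256 × 0.929 = 1.18912
  30–34: 5 × 0.136 × 0.922 = 0.62696
  35–39: 5 × 0.041 × 0.916 = 0.18778
  40–44: 5 × 0.009 × 0.912 = 0.04104
Sum = 4.95721
NRR = 0.491 × 4.95721 = 2.43399

2.434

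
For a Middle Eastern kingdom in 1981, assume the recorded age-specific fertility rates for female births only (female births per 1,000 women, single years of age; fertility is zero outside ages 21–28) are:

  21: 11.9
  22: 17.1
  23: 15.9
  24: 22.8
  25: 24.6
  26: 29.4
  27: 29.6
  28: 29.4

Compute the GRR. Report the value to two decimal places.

Sum of female ASFRs = 11.9 + 17.1 + 15.9 + 22.8 + 24.6 + 29.4 + 29.6 + 29.4 = 180.7
GRR = 180.7 / 1000 = 0.1807

0.18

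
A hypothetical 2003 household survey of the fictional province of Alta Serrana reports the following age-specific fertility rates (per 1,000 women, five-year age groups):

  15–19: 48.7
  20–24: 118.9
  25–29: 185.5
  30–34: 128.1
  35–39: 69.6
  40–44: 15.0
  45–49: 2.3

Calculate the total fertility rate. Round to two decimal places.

2.84

Sum of ASFRs = 48.7 + 118.9 + 185.5 + 128.1 + 69.6 + 15.0 + 2.3 = 568.1
TFR = 5 × 568.1 / 1000 = 2.8405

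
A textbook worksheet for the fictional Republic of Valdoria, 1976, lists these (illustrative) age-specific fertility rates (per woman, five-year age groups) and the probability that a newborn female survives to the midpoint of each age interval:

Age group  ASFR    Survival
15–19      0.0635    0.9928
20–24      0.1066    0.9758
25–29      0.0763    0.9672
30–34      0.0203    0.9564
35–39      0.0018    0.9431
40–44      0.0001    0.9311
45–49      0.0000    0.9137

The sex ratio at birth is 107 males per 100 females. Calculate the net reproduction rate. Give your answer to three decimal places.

Proportion female at birth = 100 / (100 + 107) = 0.48309.
Survival-weighted fertility by age (5·fₓ·Sₓ):
  15–19: 5 × 0.0635 × 0.9928 = 0.31521
  20–24: 5 × 0.1066 × 0.9758 = 0.52010
  25–29: 5 × 0.0763 × 0.9672 = 0.36899
  30–34: 5 × 0.0203 × 0.9564 = 0.09707
  35–39: 5 × 0.0018 × 0.9431 = 0.00849
  40–44: 5 × 0.0001 × 0.9311 = 0.00047
  45–49: 5 × 0.0000 × 0.9137 = 0.00000
Sum = 1.31033
NRR = 0.48309 × 1.31033 = 0.63301

0.633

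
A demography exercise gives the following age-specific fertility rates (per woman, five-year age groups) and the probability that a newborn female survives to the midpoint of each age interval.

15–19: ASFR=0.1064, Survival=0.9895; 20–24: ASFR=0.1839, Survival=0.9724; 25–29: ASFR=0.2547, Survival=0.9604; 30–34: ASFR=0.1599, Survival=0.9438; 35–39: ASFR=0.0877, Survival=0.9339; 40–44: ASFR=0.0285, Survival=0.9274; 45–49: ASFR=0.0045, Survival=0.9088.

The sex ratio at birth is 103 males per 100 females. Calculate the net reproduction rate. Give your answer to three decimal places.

Proportion female at birth = 100 / (100 + 103) = 0.49261.
Each age group contributes 5 × ASFR × survival:
  15–19: 5 × 0.1064 × 0.9895 = 0.52641
  20–24: 5 × 0.1839 × 0.9724 = 0.89412
  25–29: 5 × 0.2547 × 0.9604 = 1.22307
  30–34: 5 × 0.1599 × 0.9438 = 0.75457
  35–39: 5 × 0.0877 × 0.9339 = 0.40952
  40–44: 5 × 0.0285 × 0.9274 = 0.13215
  45–49: 5 × 0.0045 × 0.9088 = 0.02045
Sum = 3.96029
NRR = 0.49261 × 3.96029 = 1.95088

1.951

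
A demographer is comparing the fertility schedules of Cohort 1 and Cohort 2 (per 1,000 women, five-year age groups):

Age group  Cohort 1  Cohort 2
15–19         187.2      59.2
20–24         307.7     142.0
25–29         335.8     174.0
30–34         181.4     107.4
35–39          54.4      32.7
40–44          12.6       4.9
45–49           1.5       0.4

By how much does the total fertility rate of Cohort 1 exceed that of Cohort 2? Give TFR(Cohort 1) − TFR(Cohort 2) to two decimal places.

2.80

Cohort 1:
  Sum of ASFRs = 187.2 + 307.7 + 335.8 + 181.4 + 54.4 + 12.6 + 1.5 = 1080.6
  TFR = 5 × 1080.6 / 1000 = 5.403
Cohort 2:
  Sum of ASFRs = 59.2 + 142.0 + 174.0 + 107.4 + 32.7 + 4.9 + 0.4 = 520.6
  TFR = 5 × 520.6 / 1000 = 2.603
Difference = 5.403 − 2.603 = 2.8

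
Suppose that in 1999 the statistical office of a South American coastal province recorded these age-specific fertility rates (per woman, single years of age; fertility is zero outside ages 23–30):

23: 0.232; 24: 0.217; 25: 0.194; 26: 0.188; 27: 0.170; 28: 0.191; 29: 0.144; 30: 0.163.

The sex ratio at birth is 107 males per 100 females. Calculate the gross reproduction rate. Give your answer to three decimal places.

0.724

Proportion female at birth = 100 / (100 + 107) = 0.48309.
Sum of ASFRs = 0.232 + 0.217 + 0.194 + 0.188 + 0.170 + 0.191 + 0.144 + 0.163 = 1.499
TFR = 1.499
GRR = 0.48309 × 1.499 = 0.72415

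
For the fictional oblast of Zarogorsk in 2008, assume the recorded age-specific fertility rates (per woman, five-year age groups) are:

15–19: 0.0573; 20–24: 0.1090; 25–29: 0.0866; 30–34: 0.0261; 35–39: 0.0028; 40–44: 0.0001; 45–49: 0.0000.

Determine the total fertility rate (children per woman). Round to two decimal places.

1.41

Sum of ASFRs = 0.0573 + 0.1090 + 0.0866 + 0.0261 + 0.0028 + 0.0001 + 0.0000 = 0.2819
TFR = 5 × 0.2819 = 1.4095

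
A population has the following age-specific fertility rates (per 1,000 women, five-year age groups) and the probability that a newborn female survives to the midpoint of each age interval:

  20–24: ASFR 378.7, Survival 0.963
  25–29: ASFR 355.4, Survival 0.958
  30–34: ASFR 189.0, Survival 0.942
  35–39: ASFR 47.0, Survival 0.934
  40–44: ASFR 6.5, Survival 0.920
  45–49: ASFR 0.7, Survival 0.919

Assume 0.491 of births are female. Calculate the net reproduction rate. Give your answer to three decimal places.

2.292

Proportion female at birth = 0.491.
Survival-weighted fertility by age (5·fₓ·Sₓ):
  20–24: 5 × 378.7/1000 × 0.963 = 1.82344
  25–29: 5 × 355.4/1000 × 0.958 = 1.70237
  30–34: 5 × 189.0/1000 × 0.942 = 0.89019
  35–39: 5 × 47.0/1000 × 0.934 = 0.21949
  40–44: 5 × 6.5/1000 × 0.920 = 0.02990
  45–49: 5 × 0.7/1000 × 0.919 = 0.00322
Sum = 4.66861
NRR = 0.491 × 4.66861 = 2.29229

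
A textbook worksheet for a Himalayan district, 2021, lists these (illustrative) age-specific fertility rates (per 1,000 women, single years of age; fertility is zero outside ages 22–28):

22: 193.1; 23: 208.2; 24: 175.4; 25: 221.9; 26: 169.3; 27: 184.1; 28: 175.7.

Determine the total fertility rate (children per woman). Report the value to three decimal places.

1.328

Sum of ASFRs = 193.1 + 208.2 + 175.4 + 221.9 + 169.3 + 184.1 + 175.7 = 1327.7
TFR = 1327.7 / 1000 = 1.3277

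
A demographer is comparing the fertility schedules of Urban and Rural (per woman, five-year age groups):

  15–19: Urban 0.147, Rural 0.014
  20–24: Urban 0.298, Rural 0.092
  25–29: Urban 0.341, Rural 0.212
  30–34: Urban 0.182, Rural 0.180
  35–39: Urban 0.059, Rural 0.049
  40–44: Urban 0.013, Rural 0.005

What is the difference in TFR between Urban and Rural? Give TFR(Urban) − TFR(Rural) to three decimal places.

Urban:
  Sum of ASFRs = 0.147 + 0.298 + 0.341 + 0.182 + 0.059 + 0.013 = 1.040
  TFR = 5 × 1.040 = 5.2
Rural:
  Sum of ASFRs = 0.014 + 0.092 + 0.212 + 0.180 + 0.049 + 0.005 = 0.552
  TFR = 5 × 0.552 = 2.76
Difference = 5.2 − 2.76 = 2.44

2.440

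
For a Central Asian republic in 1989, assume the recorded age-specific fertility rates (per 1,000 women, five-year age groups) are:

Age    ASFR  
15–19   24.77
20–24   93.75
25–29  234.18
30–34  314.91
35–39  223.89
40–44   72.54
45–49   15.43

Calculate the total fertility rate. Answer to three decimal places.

Sum of ASFRs = 24.77 + 93.75 + 234.18 + 314.91 + 223.89 + 72.54 + 15.43 = 979.47
TFR = 5 × 979.47 / 1000 = 4.89735

4.897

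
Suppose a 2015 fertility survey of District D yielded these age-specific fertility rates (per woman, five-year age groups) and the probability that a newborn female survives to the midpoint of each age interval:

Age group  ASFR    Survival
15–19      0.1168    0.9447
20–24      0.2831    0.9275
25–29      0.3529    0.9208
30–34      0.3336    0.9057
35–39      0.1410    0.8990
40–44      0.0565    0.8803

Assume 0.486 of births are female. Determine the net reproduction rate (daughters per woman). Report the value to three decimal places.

2.859

Proportion female at birth = 0.486.
Weighting each age-specific rate by interval width and survival:
  15–19: 5 × 0.1168 × 0.9447 = 0.55170
  20–24: 5 × 0.2831 × 0.9275 = 1.31288
  25–29: 5 × 0.3529 × 0.9208 = 1.62475
  30–34: 5 × 0.3336 × 0.9057 = 1.51071
  35–39: 5 × 0.1410 × 0.8990 = 0.63380
  40–44: 5 × 0.0565 × 0.8803 = 0.24868
Sum = 5.88252
NRR = 0.486 × 5.88252 = 2.85890
An NRR exceeding 1 indicates intrinsic growth under these rates.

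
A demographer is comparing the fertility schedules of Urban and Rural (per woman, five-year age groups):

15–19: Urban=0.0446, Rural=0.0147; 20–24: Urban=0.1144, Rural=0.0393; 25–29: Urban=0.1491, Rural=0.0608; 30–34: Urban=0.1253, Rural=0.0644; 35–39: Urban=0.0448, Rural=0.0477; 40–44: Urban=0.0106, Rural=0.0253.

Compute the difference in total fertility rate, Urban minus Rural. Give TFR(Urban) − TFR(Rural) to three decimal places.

Urban:
  Sum of ASFRs = 0.0446 + 0.1144 + 0.1491 + 0.1253 + 0.0448 + 0.0106 = 0.4888
  TFR = 5 × 0.4888 = 2.444
Rural:
  Sum of ASFRs = 0.0147 + 0.0393 + 0.0608 + 0.0644 + 0.0477 + 0.0253 = 0.2522
  TFR = 5 × 0.2522 = 1.261
Difference = 2.444 − 1.261 = 1.183

1.183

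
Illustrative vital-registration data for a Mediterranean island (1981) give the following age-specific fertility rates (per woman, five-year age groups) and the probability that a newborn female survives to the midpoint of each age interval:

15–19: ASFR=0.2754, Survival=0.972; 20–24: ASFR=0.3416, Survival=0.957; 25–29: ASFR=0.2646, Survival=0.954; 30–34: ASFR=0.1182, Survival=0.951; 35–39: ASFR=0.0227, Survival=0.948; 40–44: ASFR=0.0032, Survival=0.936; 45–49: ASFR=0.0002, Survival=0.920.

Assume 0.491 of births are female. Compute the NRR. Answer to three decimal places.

Proportion female at birth = 0.491.
Weighting each age-specific rate by interval width and survival:
  15–19: 5 × 0.2754 × 0.972 = 1.33844
  20–24: 5 × 0.3416 × 0.957 = 1.63456
  25–29: 5 × 0.2646 × 0.954 = 1.26214
  30–34: 5 × 0.1182 × 0.951 = 0.56204
  35–39: 5 × 0.0227 × 0.948 = 0.10760
  40–44: 5 × 0.0032 × 0.936 = 0.01498
  45–49: 5 × 0.0002 × 0.920 = 0.00092
Sum = 4.92068
NRR = 0.491 × 4.92068 = 2.41605

2.416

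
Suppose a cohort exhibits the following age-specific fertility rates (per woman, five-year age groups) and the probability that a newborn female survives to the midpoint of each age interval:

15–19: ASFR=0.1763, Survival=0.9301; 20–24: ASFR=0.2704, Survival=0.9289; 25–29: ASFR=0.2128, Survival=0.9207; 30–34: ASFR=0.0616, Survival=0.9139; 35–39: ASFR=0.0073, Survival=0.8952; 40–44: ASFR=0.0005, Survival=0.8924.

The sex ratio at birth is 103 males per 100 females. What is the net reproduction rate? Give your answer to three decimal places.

1.661

Proportion female at birth = 100 / (100 + 103) = 0.49261.
Weighting each age-specific rate by interval width and survival:
  15–19: 5 × 0.1763 × 0.9301 = 0.81988
  20–24: 5 × 0.2704 × 0.9289 = 1.25587
  25–29: 5 × 0.2128 × 0.9207 = 0.97962
  30–34: 5 × 0.0616 × 0.9139 = 0.28148
  35–39: 5 × 0.0073 × 0.8952 = 0.03267
  40–44: 5 × 0.0005 × 0.8924 = 0.00223
Sum = 3.37175
NRR = 0.49261 × 3.37175 = 1.66096
An NRR exceeding 1 indicates intrinsic growth under these rates.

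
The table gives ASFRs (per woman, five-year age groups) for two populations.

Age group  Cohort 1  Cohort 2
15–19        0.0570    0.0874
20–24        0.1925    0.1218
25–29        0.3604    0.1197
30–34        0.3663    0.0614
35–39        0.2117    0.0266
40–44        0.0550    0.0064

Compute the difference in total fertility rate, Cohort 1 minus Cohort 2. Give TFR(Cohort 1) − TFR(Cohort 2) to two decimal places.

Cohort 1:
  Sum of ASFRs = 0.0570 + 0.1925 + 0.3604 + 0.3663 + 0.2117 + 0.0550 = 1.2429
  TFR = 5 × 1.2429 = 6.2145
Cohort 2:
  Sum of ASFRs = 0.0874 + 0.1218 + 0.1197 + 0.0614 + 0.0266 + 0.0064 = 0.4233
  TFR = 5 × 0.4233 = 2.1165
Difference = 6.2145 − 2.1165 = 4.098

4.10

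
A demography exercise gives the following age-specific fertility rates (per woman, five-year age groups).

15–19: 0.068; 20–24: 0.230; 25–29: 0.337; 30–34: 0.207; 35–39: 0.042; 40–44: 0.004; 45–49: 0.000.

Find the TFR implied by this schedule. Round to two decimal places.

4.44

Sum of ASFRs = 0.068 + 0.230 + 0.337 + 0.207 + 0.042 + 0.004 + 0.000 = 0.888
TFR = 5 × 0.888 = 4.44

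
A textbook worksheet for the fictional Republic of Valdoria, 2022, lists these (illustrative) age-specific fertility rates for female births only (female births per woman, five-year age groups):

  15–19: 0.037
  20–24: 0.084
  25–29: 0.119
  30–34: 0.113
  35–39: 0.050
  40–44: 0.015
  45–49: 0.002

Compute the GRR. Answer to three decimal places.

Sum of female ASFRs = 0.037 + 0.084 + 0.119 + 0.113 + 0.050 + 0.015 + 0.002 = 0.420
GRR = 5 × 0.420 = 2.1

2.100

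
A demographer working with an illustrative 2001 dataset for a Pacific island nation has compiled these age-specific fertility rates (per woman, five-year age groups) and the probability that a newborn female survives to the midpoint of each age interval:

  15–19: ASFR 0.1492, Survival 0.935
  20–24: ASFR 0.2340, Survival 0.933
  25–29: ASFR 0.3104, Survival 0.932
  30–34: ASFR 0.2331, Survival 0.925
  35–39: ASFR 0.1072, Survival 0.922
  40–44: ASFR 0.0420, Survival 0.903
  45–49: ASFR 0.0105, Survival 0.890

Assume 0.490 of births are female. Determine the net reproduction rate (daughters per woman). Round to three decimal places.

Proportion female at birth = 0.490.
Survival-weighted fertility by age (5·fₓ·Sₓ):
  15–19: 5 × 0.1492 × 0.935 = 0.69751
  20–24: 5 × 0.2340 × 0.933 = 1.09161
  25–29: 5 × 0.3104 × 0.932 = 1.44646
  30–34: 5 × 0.2331 × 0.925 = 1.07809
  35–39: 5 × 0.1072 × 0.922 = 0.49419
  40–44: 5 × 0.0420 × 0.903 = 0.18963
  45–49: 5 × 0.0105 × 0.890 = 0.04673
Sum = 5.04422
NRR = 0.490 × 5.04422 = 2.47167
NRR > 1, so each generation more than replaces itself.

2.472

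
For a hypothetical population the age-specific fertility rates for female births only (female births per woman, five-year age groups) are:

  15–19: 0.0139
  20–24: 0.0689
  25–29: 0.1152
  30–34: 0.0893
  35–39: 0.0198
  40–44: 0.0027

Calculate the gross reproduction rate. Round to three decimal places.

1.549

Sum of female ASFRs = 0.0139 + 0.0689 + 0.1152 + 0.0893 + 0.0198 + 0.0027 = 0.3098
GRR = 5 × 0.3098 = 1.549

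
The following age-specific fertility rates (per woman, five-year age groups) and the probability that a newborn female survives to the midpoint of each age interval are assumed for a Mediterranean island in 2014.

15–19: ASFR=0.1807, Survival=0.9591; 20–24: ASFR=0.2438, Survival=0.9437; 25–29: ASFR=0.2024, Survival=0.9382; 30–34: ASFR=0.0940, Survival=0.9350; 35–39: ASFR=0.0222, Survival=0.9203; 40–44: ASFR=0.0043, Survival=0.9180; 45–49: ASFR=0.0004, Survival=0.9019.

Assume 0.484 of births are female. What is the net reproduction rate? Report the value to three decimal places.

1.708

Proportion female at birth = 0.484.
Each age group contributes 5 × ASFR × survival:
  15–19: 5 × 0.1807 × 0.9591 = 0.86655
  20–24: 5 × 0.2438 × 0.9437 = 1.15037
  25–29: 5 × 0.2024 × 0.9382 = 0.94946
  30–34: 5 × 0.0940 × 0.9350 = 0.43945
  35–39: 5 × 0.0222 × 0.9203 = 0.10215
  40–44: 5 × 0.0043 × 0.9180 = 0.01974
  45–49: 5 × 0.0004 × 0.9019 = 0.00180
Sum = 3.52952
NRR = 0.484 × 3.52952 = 1.70829
An NRR exceeding 1 indicates intrinsic growth under these rates.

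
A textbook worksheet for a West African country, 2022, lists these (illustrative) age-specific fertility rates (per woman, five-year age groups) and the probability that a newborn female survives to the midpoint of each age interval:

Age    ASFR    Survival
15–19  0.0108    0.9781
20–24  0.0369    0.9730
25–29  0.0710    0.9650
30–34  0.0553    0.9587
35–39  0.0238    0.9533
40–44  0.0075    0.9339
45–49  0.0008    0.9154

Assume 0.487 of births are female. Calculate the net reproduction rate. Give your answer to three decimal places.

0.483

Proportion female at birth = 0.487.
Each age group contributes 5 × ASFR × survival:
  15–19: 5 × 0.0108 × 0.9781 = 0.05282
  20–24: 5 × 0.0369 × 0.9730 = 0.17952
  25–29: 5 × 0.0710 × 0.9650 = 0.34258
  30–34: 5 × 0.0553 × 0.9587 = 0.26508
  35–39: 5 × 0.0238 × 0.9533 = 0.11344
  40–44: 5 × 0.0075 × 0.9339 = 0.03502
  45–49: 5 × 0.0008 × 0.9154 = 0.00366
Sum = 0.99212
NRR = 0.487 × 0.99212 = 0.48316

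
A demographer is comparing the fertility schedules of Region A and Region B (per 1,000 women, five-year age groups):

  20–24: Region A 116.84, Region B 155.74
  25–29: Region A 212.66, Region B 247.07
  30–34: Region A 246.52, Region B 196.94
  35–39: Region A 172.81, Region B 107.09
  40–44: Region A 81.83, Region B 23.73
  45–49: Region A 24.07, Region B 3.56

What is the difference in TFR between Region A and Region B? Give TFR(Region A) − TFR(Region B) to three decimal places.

Region A:
  Sum of ASFRs = 116.84 + 212.66 + 246.52 + 172.81 + 81.83 + 24.07 = 854.73
  TFR = 5 × 854.73 / 1000 = 4.27365
Region B:
  Sum of ASFRs = 155.74 + 247.07 + 196.94 + 107.09 + 23.73 + 3.56 = 734.13
  TFR = 5 × 734.13 / 1000 = 3.67065
Difference = 4.27365 − 3.67065 = 0.603

0.603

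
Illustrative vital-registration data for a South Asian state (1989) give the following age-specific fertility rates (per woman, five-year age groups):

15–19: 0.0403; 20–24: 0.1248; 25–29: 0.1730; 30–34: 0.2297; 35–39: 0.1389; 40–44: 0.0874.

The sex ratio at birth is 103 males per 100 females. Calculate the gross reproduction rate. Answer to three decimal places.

1.956

Proportion female at birth = 100 / (100 + 103) = 0.49261.
Sum of ASFRs = 0.0403 + 0.1248 + 0.1730 + 0.2297 + 0.1389 + 0.0874 = 0.7941
TFR = 5 × 0.7941 = 3.9705
GRR = 0.49261 × 3.9705 = 1.95591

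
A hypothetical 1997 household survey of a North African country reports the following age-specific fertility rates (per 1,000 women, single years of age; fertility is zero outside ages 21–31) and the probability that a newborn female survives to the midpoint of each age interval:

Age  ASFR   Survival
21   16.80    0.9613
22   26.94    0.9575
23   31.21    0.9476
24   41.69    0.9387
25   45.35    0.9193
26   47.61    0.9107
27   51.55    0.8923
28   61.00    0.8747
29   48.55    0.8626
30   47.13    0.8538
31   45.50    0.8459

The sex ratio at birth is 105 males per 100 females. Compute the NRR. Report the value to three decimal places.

0.203

Proportion female at birth = 100 / (100 + 105) = 0.48780.
Survival-weighted fertility by age (1·fₓ·Sₓ):
  21: 1 × 16.80/1000 × 0.9613 = 0.01615
  22: 1 × 26.94/1000 × 0.9575 = 0.02580
  23: 1 × 31.21/1000 × 0.9476 = 0.02957
  24: 1 × 41.69/1000 × 0.9387 = 0.03913
  25: 1 × 45.35/1000 × 0.9193 = 0.04169
  26: 1 × 47.61/1000 × 0.9107 = 0.04336
  27: 1 × 51.55/1000 × 0.8923 = 0.04600
  28: 1 × 61.00/1000 × 0.8747 = 0.05336
  29: 1 × 48.55/1000 × 0.8626 = 0.04188
  30: 1 × 47.13/1000 × 0.8538 = 0.04024
  31: 1 × 45.50/1000 × 0.8459 = 0.03849
Sum = 0.41567
NRR = 0.48780 × 0.41567 = 0.20276
With NRR below 1 the population is below replacement fertility.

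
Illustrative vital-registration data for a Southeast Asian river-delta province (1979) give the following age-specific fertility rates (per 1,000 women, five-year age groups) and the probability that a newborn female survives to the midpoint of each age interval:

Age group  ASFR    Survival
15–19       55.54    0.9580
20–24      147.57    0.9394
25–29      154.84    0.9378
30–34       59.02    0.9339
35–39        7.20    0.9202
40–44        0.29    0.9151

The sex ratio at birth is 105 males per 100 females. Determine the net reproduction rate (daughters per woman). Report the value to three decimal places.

Proportion female at birth = 100 / (100 + 105) = 0.48780.
Weighting each age-specific rate by interval width and survival:
  15–19: 5 × 55.54/1000 × 0.9580 = 0.26604
  20–24: 5 × 147.57/1000 × 0.9394 = 0.69314
  25–29: 5 × 154.84/1000 × 0.9378 = 0.72604
  30–34: 5 × 59.02/1000 × 0.9339 = 0.27559
  35–39: 5 × 7.20/1000 × 0.9202 = 0.03313
  40–44: 5 × 0.29/1000 × 0.9151 = 0.00133
Sum = 1.99527
NRR = 0.48780 × 1.99527 = 0.97329

0.973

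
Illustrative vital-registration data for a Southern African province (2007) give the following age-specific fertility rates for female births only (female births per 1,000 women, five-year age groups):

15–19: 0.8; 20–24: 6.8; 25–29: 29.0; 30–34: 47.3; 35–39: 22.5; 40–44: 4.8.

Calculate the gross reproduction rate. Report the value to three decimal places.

0.556

Sum of female ASFRs = 0.8 + 6.8 + 29.0 + 47.3 + 22.5 + 4.8 = 111.2
GRR = 5 × 111.2 / 1000 = 0.556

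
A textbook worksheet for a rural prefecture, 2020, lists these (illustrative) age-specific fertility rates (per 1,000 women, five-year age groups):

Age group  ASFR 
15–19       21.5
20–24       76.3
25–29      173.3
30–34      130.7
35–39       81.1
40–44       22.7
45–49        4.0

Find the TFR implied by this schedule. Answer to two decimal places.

2.55

Sum of ASFRs = 21.5 + 76.3 + 173.3 + 130.7 + 81.1 + 22.7 + 4.0 = 509.6
TFR = 5 × 509.6 / 1000 = 2.548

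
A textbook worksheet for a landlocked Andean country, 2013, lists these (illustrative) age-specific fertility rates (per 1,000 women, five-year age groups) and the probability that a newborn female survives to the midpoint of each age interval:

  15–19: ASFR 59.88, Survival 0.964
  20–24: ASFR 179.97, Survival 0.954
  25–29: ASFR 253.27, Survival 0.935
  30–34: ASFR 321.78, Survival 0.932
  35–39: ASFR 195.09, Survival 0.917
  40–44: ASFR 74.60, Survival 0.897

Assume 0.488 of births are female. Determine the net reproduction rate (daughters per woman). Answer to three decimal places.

2.469

Proportion female at birth = 0.488.
Survival-weighted fertility by age (5·fₓ·Sₓ):
  15–19: 5 × 59.88/1000 × 0.964 = 0.28862
  20–24: 5 × 179.97/1000 × 0.954 = 0.85846
  25–29: 5 × 253.27/1000 × 0.935 = 1.18404
  30–34: 5 × 321.78/1000 × 0.932 = 1.49949
  35–39: 5 × 195.09/1000 × 0.917 = 0.89449
  40–44: 5 × 74.60/1000 × 0.897 = 0.33458
Sum = 5.05968
NRR = 0.488 × 5.05968 = 2.46912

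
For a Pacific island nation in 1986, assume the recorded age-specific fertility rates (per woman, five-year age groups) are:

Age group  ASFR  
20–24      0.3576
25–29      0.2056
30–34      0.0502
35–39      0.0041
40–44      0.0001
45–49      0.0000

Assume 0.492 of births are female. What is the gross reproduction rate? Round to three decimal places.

1.519

Proportion female at birth = 0.492.
Sum of ASFRs = 0.3576 + 0.2056 + 0.0502 + 0.0041 + 0.0001 + 0.0000 = 0.6176
TFR = 5 × 0.6176 = 3.088
GRR = 0.492 × 3.088 = 1.51930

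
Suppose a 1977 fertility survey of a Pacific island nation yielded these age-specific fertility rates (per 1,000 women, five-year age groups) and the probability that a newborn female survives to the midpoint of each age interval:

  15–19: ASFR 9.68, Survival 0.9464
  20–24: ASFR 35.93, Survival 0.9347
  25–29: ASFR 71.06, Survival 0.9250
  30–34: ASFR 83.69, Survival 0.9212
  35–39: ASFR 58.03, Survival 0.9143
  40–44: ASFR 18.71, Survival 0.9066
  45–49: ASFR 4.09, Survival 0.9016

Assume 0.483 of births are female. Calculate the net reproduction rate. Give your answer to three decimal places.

0.626

Proportion female at birth = 0.483.
Survival-weighted fertility by age (5·fₓ·Sₓ):
  15–19: 5 × 9.68/1000 × 0.9464 = 0.04581
  20–24: 5 × 35.93/1000 × 0.9347 = 0.16792
  25–29: 5 × 71.06/1000 × 0.9250 = 0.32865
  30–34: 5 × 83.69/1000 × 0.9212 = 0.38548
  35–39: 5 × 58.03/1000 × 0.9143 = 0.26528
  40–44: 5 × 18.71/1000 × 0.9066 = 0.08481
  45–49: 5 × 4.09/1000 × 0.9016 = 0.01844
Sum = 1.29639
NRR = 0.483 × 1.29639 = 0.62616
NRR < 1, so the cohort does not fully replace itself.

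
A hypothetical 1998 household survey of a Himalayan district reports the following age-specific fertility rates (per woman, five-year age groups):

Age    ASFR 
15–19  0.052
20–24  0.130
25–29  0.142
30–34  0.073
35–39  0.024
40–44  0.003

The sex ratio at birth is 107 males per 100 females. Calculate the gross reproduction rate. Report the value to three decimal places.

Proportion female at birth = 100 / (100 + 107) = 0.48309.
Sum of ASFRs = 0.052 + 0.130 + 0.142 + 0.073 + 0.024 + 0.003 = 0.424
TFR = 5 × 0.424 = 2.12
GRR = 0.48309 × 2.12 = 1.02415

1.024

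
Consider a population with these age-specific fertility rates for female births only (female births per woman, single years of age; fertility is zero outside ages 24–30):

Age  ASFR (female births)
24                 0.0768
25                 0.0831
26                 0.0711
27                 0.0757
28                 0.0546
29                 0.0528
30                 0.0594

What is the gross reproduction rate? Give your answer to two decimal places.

Sum of female ASFRs = 0.0768 + 0.0831 + 0.0711 + 0.0757 + 0.0546 + 0.0528 + 0.0594 = 0.4735
GRR = 0.4735

0.47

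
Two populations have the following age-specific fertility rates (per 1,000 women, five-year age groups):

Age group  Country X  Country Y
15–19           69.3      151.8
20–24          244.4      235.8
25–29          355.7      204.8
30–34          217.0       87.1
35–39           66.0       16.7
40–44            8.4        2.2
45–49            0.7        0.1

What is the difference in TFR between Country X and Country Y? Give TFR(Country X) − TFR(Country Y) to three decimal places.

Country X:
  Sum of ASFRs = 69.3 + 244.4 + 355.7 + 217.0 + 66.0 + 8.4 + 0.7 = 961.5
  TFR = 5 × 961.5 / 1000 = 4.8075
Country Y:
  Sum of ASFRs = 151.8 + 235.8 + 204.8 + 87.1 + 16.7 + 2.2 + 0.1 = 698.5
  TFR = 5 × 698.5 / 1000 = 3.4925
Difference = 4.8075 − 3.4925 = 1.315

1.315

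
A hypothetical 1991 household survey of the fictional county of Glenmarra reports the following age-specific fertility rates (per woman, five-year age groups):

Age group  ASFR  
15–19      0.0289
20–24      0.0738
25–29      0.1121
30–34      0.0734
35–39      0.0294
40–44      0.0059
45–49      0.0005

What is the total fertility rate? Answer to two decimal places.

1.62

Sum of ASFRs = 0.0289 + 0.0738 + 0.1121 + 0.0734 + 0.0294 + 0.0059 + 0.0005 = 0.3240
TFR = 5 × 0.3240 = 1.62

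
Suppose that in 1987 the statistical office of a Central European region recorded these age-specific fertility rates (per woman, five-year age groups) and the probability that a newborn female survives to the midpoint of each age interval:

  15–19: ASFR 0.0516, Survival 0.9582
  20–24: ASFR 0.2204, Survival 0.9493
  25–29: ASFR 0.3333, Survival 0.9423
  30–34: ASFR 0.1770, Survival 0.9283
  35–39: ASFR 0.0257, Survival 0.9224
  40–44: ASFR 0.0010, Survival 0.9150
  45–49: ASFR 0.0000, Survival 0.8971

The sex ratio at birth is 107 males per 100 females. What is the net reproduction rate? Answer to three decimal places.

Proportion female at birth = 100 / (100 + 107) = 0.48309.
Each age group contributes 5 × ASFR × survival:
  15–19: 5 × 0.0516 × 0.9582 = 0.24722
  20–24: 5 × 0.2204 × 0.9493 = 1.04613
  25–29: 5 × 0.3333 × 0.9423 = 1.57034
  30–34: 5 × 0.1770 × 0.9283 = 0.82155
  35–39: 5 × 0.0257 × 0.9224 = 0.11853
  40–44: 5 × 0.0010 × 0.9150 = 0.00458
  45–49: 5 × 0.0000 × 0.8971 = 0.00000
Sum = 3.80835
NRR = 0.48309 × 3.80835 = 1.83978

1.840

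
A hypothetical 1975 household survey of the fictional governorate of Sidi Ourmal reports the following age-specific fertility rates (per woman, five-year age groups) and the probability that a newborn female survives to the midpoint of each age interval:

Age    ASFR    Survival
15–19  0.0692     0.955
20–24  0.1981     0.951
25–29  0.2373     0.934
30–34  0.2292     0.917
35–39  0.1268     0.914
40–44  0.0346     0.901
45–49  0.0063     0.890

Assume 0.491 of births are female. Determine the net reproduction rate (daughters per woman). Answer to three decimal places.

Proportion female at birth = 0.491.
Weighting each age-specific rate by interval width and survival:
  15–19: 5 × 0.0692 × 0.955 = 0.33043
  20–24: 5 × 0.1981 × 0.951 = 0.94197
  25–29: 5 × 0.2373 × 0.934 = 1.10819
  30–34: 5 × 0.2292 × 0.917 = 1.05088
  35–39: 5 × 0.1268 × 0.914 = 0.57948
  40–44: 5 × 0.0346 × 0.901 = 0.15587
  45–49: 5 × 0.0063 × 0.890 = 0.02804
Sum = 4.19486
NRR = 0.491 × 4.19486 = 2.05968
With NRR above 1 the population is above replacement fertility.

2.060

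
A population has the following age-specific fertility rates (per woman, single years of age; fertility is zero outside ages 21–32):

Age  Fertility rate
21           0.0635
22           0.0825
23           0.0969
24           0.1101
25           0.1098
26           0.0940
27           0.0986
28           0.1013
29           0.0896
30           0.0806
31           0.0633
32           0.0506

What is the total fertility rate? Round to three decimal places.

1.041

Sum of ASFRs = 0.0635 + 0.0825 + 0.0969 + 0.1101 + 0.1098 + 0.0940 + 0.0986 + 0.1013 + 0.0896 + 0.0806 + 0.0633 + 0.0506 = 1.0408
TFR = 1.0408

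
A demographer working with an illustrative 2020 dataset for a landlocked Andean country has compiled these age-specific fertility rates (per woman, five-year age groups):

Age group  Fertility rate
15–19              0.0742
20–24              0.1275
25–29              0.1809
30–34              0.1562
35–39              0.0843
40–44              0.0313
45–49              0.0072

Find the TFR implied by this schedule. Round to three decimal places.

3.308

Sum of ASFRs = 0.0742 + 0.1275 + 0.1809 + 0.1562 + 0.0843 + 0.0313 + 0.0072 = 0.6616
TFR = 5 × 0.6616 = 3.308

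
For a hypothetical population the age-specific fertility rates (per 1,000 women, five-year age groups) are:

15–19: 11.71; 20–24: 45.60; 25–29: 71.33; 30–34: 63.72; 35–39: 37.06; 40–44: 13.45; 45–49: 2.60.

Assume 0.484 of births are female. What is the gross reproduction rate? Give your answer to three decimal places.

Proportion female at birth = 0.484.
Sum of ASFRs = 11.71 + 45.60 + 71.33 + 63.72 + 37.06 + 13.45 + 2.60 = 245.47
TFR = 5 × 245.47 / 1000 = 1.22735
GRR = 0.484 × 1.22735 = 0.59404

0.594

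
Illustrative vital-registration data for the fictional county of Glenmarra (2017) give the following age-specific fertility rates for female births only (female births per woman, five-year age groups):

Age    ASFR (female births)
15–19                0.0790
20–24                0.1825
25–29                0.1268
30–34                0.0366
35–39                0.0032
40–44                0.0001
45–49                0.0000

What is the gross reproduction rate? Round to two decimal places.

Sum of female ASFRs = 0.0790 + 0.1825 + 0.1268 + 0.0366 + 0.0032 + 0.0001 + 0.0000 = 0.4282
GRR = 5 × 0.4282 = 2.141

2.14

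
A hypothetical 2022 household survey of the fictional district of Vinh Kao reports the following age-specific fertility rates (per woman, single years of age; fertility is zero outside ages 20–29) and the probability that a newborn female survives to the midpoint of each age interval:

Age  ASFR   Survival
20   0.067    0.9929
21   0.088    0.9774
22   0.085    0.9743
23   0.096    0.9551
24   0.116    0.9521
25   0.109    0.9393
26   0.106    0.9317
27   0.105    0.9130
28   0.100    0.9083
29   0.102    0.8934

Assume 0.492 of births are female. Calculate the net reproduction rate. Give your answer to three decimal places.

Proportion female at birth = 0.492.
Survival-weighted fertility by age (1·fₓ·Sₓ):
  20: 1 × 0.067 × 0.9929 = 0.06652
  21: 1 × 0.088 × 0.9774 = 0.08601
  22: 1 × 0.085 × 0.9743 = 0.08282
  23: 1 × 0.096 × 0.9551 = 0.09169
  24: 1 × 0.116 × 0.9521 = 0.11044
  25: 1 × 0.109 × 0.9393 = 0.10238
  26: 1 × 0.106 × 0.9317 = 0.09876
  27: 1 × 0.105 × 0.9130 = 0.09587
  28: 1 × 0.100 × 0.9083 = 0.09083
  29: 1 × 0.102 × 0.8934 = 0.09113
Sum = 0.91645
NRR = 0.492 × 0.91645 = 0.45089

0.451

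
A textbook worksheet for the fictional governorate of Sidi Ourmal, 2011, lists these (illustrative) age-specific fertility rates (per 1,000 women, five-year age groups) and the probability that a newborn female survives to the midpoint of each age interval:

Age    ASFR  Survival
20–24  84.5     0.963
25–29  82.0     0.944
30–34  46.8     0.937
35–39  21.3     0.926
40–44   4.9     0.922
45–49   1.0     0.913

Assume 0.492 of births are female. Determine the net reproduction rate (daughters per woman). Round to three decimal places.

Proportion female at birth = 0.492.
Each age group contributes 5 × ASFR × survival:
  20–24: 5 × 84.5/1000 × 0.963 = 0.40687
  25–29: 5 × 82.0/1000 × 0.944 = 0.38704
  30–34: 5 × 46.8/1000 × 0.937 = 0.21926
  35–39: 5 × 21.3/1000 × 0.926 = 0.09862
  40–44: 5 × 4.9/1000 × 0.922 = 0.02259
  45–49: 5 × 1.0/1000 × 0.913 = 0.00457
Sum = 1.13895
NRR = 0.492 × 1.13895 = 0.56036

0.560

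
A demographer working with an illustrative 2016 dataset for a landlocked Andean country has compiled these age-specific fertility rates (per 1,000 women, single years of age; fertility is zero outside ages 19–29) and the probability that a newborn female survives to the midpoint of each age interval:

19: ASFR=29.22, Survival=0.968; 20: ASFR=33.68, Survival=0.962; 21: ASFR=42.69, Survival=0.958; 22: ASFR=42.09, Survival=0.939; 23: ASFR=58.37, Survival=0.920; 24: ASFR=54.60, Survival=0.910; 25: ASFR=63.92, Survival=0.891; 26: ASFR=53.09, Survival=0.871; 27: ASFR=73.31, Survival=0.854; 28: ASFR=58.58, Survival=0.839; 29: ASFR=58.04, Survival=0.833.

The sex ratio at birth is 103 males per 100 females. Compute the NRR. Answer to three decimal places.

0.250

Proportion female at birth = 100 / (100 + 103) = 0.49261.
Per-age-group product (1 × ASFR × survival probability):
  19: 1 × 29.22/1000 × 0.968 = 0.02828
  20: 1 × 33.68/1000 × 0.962 = 0.03240
  21: 1 × 42.69/1000 × 0.958 = 0.04090
  22: 1 × 42.09/1000 × 0.939 = 0.03952
  23: 1 × 58.37/1000 × 0.920 = 0.05370
  24: 1 × 54.60/1000 × 0.910 = 0.04969
  25: 1 × 63.92/1000 × 0.891 = 0.05695
  26: 1 × 53.09/1000 × 0.871 = 0.04624
  27: 1 × 73.31/1000 × 0.854 = 0.06261
  28: 1 × 58.58/1000 × 0.839 = 0.04915
  29: 1 × 58.04/1000 × 0.833 = 0.04835
Sum = 0.50779
NRR = 0.49261 × 0.50779 = 0.25014
NRR < 1, so the cohort does not fully replace itself.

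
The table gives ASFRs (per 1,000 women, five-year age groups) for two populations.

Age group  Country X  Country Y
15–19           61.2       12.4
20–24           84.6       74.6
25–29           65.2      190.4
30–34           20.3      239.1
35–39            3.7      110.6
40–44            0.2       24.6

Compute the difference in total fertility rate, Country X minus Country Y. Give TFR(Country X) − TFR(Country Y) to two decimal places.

Country X:
  Sum of ASFRs = 61.2 + 84.6 + 65.2 + 20.3 + 3.7 + 0.2 = 235.2
  TFR = 5 × 235.2 / 1000 = 1.176
Country Y:
  Sum of ASFRs = 12.4 + 74.6 + 190.4 + 239.1 + 110.6 + 24.6 = 651.7
  TFR = 5 × 651.7 / 1000 = 3.2585
Difference = 1.176 − 3.2585 = -2.0825

-2.08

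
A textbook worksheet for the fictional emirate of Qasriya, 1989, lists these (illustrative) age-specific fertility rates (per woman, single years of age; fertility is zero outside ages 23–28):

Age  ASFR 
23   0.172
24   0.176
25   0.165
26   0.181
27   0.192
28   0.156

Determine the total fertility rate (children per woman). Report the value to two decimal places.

Sum of ASFRs = 0.172 + 0.176 + 0.165 + 0.181 + 0.192 + 0.156 = 1.042
TFR = 1.042

1.04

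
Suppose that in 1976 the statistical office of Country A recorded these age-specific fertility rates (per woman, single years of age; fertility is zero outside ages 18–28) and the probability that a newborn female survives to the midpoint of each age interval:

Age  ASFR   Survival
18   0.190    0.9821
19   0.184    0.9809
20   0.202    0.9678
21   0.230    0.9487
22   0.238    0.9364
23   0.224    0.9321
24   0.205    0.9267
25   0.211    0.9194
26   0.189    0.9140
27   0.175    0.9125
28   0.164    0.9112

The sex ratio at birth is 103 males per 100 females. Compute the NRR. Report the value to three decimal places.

1.024

Proportion female at birth = 100 / (100 + 103) = 0.49261.
Weighting each age-specific rate by interval width and survival:
  18: 1 × 0.190 × 0.9821 = 0.18660
  19: 1 × 0.184 × 0.9809 = 0.18049
  20: 1 × 0.202 × 0.9678 = 0.19550
  21: 1 × 0.230 × 0.9487 = 0.21820
  22: 1 × 0.238 × 0.9364 = 0.22286
  23: 1 × 0.224 × 0.9321 = 0.20879
  24: 1 × 0.205 × 0.9267 = 0.18997
  25: 1 × 0.211 × 0.9194 = 0.19399
  26: 1 × 0.189 × 0.9140 = 0.17275
  27: 1 × 0.175 × 0.9125 = 0.15969
  28: 1 × 0.164 × 0.9112 = 0.14944
Sum = 2.07828
NRR = 0.49261 × 2.07828 = 1.02378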